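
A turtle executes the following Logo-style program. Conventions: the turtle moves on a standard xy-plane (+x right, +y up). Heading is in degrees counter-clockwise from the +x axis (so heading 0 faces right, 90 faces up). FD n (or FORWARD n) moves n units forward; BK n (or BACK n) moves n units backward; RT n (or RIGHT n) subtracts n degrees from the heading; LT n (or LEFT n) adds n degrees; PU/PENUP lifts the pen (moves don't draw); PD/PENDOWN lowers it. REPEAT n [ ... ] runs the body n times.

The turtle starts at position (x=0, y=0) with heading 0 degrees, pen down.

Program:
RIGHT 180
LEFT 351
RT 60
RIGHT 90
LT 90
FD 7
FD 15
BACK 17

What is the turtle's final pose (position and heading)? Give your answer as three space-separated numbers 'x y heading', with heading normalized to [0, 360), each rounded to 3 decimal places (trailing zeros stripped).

Executing turtle program step by step:
Start: pos=(0,0), heading=0, pen down
RT 180: heading 0 -> 180
LT 351: heading 180 -> 171
RT 60: heading 171 -> 111
RT 90: heading 111 -> 21
LT 90: heading 21 -> 111
FD 7: (0,0) -> (-2.509,6.535) [heading=111, draw]
FD 15: (-2.509,6.535) -> (-7.884,20.539) [heading=111, draw]
BK 17: (-7.884,20.539) -> (-1.792,4.668) [heading=111, draw]
Final: pos=(-1.792,4.668), heading=111, 3 segment(s) drawn

Answer: -1.792 4.668 111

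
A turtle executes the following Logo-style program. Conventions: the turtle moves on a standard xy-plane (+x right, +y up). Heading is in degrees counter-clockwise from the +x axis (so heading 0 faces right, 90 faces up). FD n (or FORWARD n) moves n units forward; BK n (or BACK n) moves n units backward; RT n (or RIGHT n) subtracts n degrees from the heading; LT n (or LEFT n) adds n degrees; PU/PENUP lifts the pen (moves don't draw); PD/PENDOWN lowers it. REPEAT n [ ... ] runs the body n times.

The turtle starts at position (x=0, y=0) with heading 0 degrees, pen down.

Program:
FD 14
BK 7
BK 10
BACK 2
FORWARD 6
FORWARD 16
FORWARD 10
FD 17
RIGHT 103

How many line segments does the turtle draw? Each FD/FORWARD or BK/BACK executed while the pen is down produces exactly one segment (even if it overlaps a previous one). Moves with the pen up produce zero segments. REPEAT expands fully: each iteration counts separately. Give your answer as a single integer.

Answer: 8

Derivation:
Executing turtle program step by step:
Start: pos=(0,0), heading=0, pen down
FD 14: (0,0) -> (14,0) [heading=0, draw]
BK 7: (14,0) -> (7,0) [heading=0, draw]
BK 10: (7,0) -> (-3,0) [heading=0, draw]
BK 2: (-3,0) -> (-5,0) [heading=0, draw]
FD 6: (-5,0) -> (1,0) [heading=0, draw]
FD 16: (1,0) -> (17,0) [heading=0, draw]
FD 10: (17,0) -> (27,0) [heading=0, draw]
FD 17: (27,0) -> (44,0) [heading=0, draw]
RT 103: heading 0 -> 257
Final: pos=(44,0), heading=257, 8 segment(s) drawn
Segments drawn: 8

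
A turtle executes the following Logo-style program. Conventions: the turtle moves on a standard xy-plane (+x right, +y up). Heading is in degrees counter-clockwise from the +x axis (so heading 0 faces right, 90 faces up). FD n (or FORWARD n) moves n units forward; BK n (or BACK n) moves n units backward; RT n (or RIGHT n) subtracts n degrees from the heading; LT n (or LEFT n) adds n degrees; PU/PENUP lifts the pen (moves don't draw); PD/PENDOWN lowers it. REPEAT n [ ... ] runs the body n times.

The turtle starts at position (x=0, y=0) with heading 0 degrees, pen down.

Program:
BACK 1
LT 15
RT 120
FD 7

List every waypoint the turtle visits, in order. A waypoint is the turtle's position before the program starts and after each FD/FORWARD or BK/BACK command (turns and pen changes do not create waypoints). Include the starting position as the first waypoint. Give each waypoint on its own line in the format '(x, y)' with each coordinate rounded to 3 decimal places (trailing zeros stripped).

Executing turtle program step by step:
Start: pos=(0,0), heading=0, pen down
BK 1: (0,0) -> (-1,0) [heading=0, draw]
LT 15: heading 0 -> 15
RT 120: heading 15 -> 255
FD 7: (-1,0) -> (-2.812,-6.761) [heading=255, draw]
Final: pos=(-2.812,-6.761), heading=255, 2 segment(s) drawn
Waypoints (3 total):
(0, 0)
(-1, 0)
(-2.812, -6.761)

Answer: (0, 0)
(-1, 0)
(-2.812, -6.761)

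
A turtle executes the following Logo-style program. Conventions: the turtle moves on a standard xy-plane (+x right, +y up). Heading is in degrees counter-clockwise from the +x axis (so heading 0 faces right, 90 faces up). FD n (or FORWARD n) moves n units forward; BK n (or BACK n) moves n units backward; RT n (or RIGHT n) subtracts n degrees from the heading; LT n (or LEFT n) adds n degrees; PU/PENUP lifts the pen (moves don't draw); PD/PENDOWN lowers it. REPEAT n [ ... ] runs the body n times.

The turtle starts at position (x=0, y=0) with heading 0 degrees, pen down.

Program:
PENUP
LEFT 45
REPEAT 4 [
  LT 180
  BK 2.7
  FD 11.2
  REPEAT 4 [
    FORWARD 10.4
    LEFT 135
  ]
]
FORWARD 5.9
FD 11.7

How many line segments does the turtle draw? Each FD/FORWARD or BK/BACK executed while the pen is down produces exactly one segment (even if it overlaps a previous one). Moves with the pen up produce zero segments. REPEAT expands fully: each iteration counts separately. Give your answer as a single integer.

Executing turtle program step by step:
Start: pos=(0,0), heading=0, pen down
PU: pen up
LT 45: heading 0 -> 45
REPEAT 4 [
  -- iteration 1/4 --
  LT 180: heading 45 -> 225
  BK 2.7: (0,0) -> (1.909,1.909) [heading=225, move]
  FD 11.2: (1.909,1.909) -> (-6.01,-6.01) [heading=225, move]
  REPEAT 4 [
    -- iteration 1/4 --
    FD 10.4: (-6.01,-6.01) -> (-13.364,-13.364) [heading=225, move]
    LT 135: heading 225 -> 0
    -- iteration 2/4 --
    FD 10.4: (-13.364,-13.364) -> (-2.964,-13.364) [heading=0, move]
    LT 135: heading 0 -> 135
    -- iteration 3/4 --
    FD 10.4: (-2.964,-13.364) -> (-10.318,-6.01) [heading=135, move]
    LT 135: heading 135 -> 270
    -- iteration 4/4 --
    FD 10.4: (-10.318,-6.01) -> (-10.318,-16.41) [heading=270, move]
    LT 135: heading 270 -> 45
  ]
  -- iteration 2/4 --
  LT 180: heading 45 -> 225
  BK 2.7: (-10.318,-16.41) -> (-8.409,-14.501) [heading=225, move]
  FD 11.2: (-8.409,-14.501) -> (-16.329,-22.421) [heading=225, move]
  REPEAT 4 [
    -- iteration 1/4 --
    FD 10.4: (-16.329,-22.421) -> (-23.683,-29.775) [heading=225, move]
    LT 135: heading 225 -> 0
    -- iteration 2/4 --
    FD 10.4: (-23.683,-29.775) -> (-13.283,-29.775) [heading=0, move]
    LT 135: heading 0 -> 135
    -- iteration 3/4 --
    FD 10.4: (-13.283,-29.775) -> (-20.636,-22.421) [heading=135, move]
    LT 135: heading 135 -> 270
    -- iteration 4/4 --
    FD 10.4: (-20.636,-22.421) -> (-20.636,-32.821) [heading=270, move]
    LT 135: heading 270 -> 45
  ]
  -- iteration 3/4 --
  LT 180: heading 45 -> 225
  BK 2.7: (-20.636,-32.821) -> (-18.727,-30.912) [heading=225, move]
  FD 11.2: (-18.727,-30.912) -> (-26.647,-38.831) [heading=225, move]
  REPEAT 4 [
    -- iteration 1/4 --
    FD 10.4: (-26.647,-38.831) -> (-34.001,-46.185) [heading=225, move]
    LT 135: heading 225 -> 0
    -- iteration 2/4 --
    FD 10.4: (-34.001,-46.185) -> (-23.601,-46.185) [heading=0, move]
    LT 135: heading 0 -> 135
    -- iteration 3/4 --
    FD 10.4: (-23.601,-46.185) -> (-30.955,-38.831) [heading=135, move]
    LT 135: heading 135 -> 270
    -- iteration 4/4 --
    FD 10.4: (-30.955,-38.831) -> (-30.955,-49.231) [heading=270, move]
    LT 135: heading 270 -> 45
  ]
  -- iteration 4/4 --
  LT 180: heading 45 -> 225
  BK 2.7: (-30.955,-49.231) -> (-29.045,-47.322) [heading=225, move]
  FD 11.2: (-29.045,-47.322) -> (-36.965,-55.242) [heading=225, move]
  REPEAT 4 [
    -- iteration 1/4 --
    FD 10.4: (-36.965,-55.242) -> (-44.319,-62.596) [heading=225, move]
    LT 135: heading 225 -> 0
    -- iteration 2/4 --
    FD 10.4: (-44.319,-62.596) -> (-33.919,-62.596) [heading=0, move]
    LT 135: heading 0 -> 135
    -- iteration 3/4 --
    FD 10.4: (-33.919,-62.596) -> (-41.273,-55.242) [heading=135, move]
    LT 135: heading 135 -> 270
    -- iteration 4/4 --
    FD 10.4: (-41.273,-55.242) -> (-41.273,-65.642) [heading=270, move]
    LT 135: heading 270 -> 45
  ]
]
FD 5.9: (-41.273,-65.642) -> (-37.101,-61.47) [heading=45, move]
FD 11.7: (-37.101,-61.47) -> (-28.828,-53.197) [heading=45, move]
Final: pos=(-28.828,-53.197), heading=45, 0 segment(s) drawn
Segments drawn: 0

Answer: 0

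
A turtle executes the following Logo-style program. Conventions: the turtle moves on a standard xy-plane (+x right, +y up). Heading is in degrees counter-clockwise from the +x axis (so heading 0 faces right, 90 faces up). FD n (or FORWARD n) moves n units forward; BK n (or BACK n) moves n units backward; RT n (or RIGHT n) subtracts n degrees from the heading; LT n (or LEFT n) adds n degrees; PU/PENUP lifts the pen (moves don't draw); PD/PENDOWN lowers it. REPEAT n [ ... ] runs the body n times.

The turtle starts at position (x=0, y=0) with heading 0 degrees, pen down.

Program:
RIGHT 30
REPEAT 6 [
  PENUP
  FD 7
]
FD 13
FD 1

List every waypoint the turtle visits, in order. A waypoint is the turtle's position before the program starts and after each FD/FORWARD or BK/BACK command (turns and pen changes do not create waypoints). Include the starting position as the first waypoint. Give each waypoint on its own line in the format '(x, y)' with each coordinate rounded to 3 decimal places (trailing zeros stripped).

Answer: (0, 0)
(6.062, -3.5)
(12.124, -7)
(18.187, -10.5)
(24.249, -14)
(30.311, -17.5)
(36.373, -21)
(47.631, -27.5)
(48.497, -28)

Derivation:
Executing turtle program step by step:
Start: pos=(0,0), heading=0, pen down
RT 30: heading 0 -> 330
REPEAT 6 [
  -- iteration 1/6 --
  PU: pen up
  FD 7: (0,0) -> (6.062,-3.5) [heading=330, move]
  -- iteration 2/6 --
  PU: pen up
  FD 7: (6.062,-3.5) -> (12.124,-7) [heading=330, move]
  -- iteration 3/6 --
  PU: pen up
  FD 7: (12.124,-7) -> (18.187,-10.5) [heading=330, move]
  -- iteration 4/6 --
  PU: pen up
  FD 7: (18.187,-10.5) -> (24.249,-14) [heading=330, move]
  -- iteration 5/6 --
  PU: pen up
  FD 7: (24.249,-14) -> (30.311,-17.5) [heading=330, move]
  -- iteration 6/6 --
  PU: pen up
  FD 7: (30.311,-17.5) -> (36.373,-21) [heading=330, move]
]
FD 13: (36.373,-21) -> (47.631,-27.5) [heading=330, move]
FD 1: (47.631,-27.5) -> (48.497,-28) [heading=330, move]
Final: pos=(48.497,-28), heading=330, 0 segment(s) drawn
Waypoints (9 total):
(0, 0)
(6.062, -3.5)
(12.124, -7)
(18.187, -10.5)
(24.249, -14)
(30.311, -17.5)
(36.373, -21)
(47.631, -27.5)
(48.497, -28)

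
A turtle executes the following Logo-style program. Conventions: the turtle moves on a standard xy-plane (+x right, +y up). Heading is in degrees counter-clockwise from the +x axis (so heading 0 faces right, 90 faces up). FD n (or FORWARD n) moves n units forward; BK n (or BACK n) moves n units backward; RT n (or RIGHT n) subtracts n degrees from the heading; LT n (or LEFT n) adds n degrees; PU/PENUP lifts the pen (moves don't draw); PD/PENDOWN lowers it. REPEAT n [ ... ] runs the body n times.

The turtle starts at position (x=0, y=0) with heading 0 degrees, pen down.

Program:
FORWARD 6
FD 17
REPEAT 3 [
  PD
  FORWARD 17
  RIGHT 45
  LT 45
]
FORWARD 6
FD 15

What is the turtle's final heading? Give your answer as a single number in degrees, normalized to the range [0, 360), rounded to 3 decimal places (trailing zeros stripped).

Executing turtle program step by step:
Start: pos=(0,0), heading=0, pen down
FD 6: (0,0) -> (6,0) [heading=0, draw]
FD 17: (6,0) -> (23,0) [heading=0, draw]
REPEAT 3 [
  -- iteration 1/3 --
  PD: pen down
  FD 17: (23,0) -> (40,0) [heading=0, draw]
  RT 45: heading 0 -> 315
  LT 45: heading 315 -> 0
  -- iteration 2/3 --
  PD: pen down
  FD 17: (40,0) -> (57,0) [heading=0, draw]
  RT 45: heading 0 -> 315
  LT 45: heading 315 -> 0
  -- iteration 3/3 --
  PD: pen down
  FD 17: (57,0) -> (74,0) [heading=0, draw]
  RT 45: heading 0 -> 315
  LT 45: heading 315 -> 0
]
FD 6: (74,0) -> (80,0) [heading=0, draw]
FD 15: (80,0) -> (95,0) [heading=0, draw]
Final: pos=(95,0), heading=0, 7 segment(s) drawn

Answer: 0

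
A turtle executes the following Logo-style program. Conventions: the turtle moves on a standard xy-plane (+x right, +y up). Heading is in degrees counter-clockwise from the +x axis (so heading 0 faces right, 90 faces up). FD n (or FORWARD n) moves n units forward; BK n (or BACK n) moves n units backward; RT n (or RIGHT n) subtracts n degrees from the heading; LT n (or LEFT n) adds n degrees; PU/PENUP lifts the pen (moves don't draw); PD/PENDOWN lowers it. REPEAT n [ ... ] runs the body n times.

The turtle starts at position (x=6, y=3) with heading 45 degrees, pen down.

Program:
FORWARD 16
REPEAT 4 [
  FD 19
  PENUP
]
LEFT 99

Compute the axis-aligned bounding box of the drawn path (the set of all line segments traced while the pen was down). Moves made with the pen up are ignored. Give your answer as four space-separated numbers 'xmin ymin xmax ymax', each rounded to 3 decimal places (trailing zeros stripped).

Answer: 6 3 30.749 27.749

Derivation:
Executing turtle program step by step:
Start: pos=(6,3), heading=45, pen down
FD 16: (6,3) -> (17.314,14.314) [heading=45, draw]
REPEAT 4 [
  -- iteration 1/4 --
  FD 19: (17.314,14.314) -> (30.749,27.749) [heading=45, draw]
  PU: pen up
  -- iteration 2/4 --
  FD 19: (30.749,27.749) -> (44.184,41.184) [heading=45, move]
  PU: pen up
  -- iteration 3/4 --
  FD 19: (44.184,41.184) -> (57.619,54.619) [heading=45, move]
  PU: pen up
  -- iteration 4/4 --
  FD 19: (57.619,54.619) -> (71.054,68.054) [heading=45, move]
  PU: pen up
]
LT 99: heading 45 -> 144
Final: pos=(71.054,68.054), heading=144, 2 segment(s) drawn

Segment endpoints: x in {6, 17.314, 30.749}, y in {3, 14.314, 27.749}
xmin=6, ymin=3, xmax=30.749, ymax=27.749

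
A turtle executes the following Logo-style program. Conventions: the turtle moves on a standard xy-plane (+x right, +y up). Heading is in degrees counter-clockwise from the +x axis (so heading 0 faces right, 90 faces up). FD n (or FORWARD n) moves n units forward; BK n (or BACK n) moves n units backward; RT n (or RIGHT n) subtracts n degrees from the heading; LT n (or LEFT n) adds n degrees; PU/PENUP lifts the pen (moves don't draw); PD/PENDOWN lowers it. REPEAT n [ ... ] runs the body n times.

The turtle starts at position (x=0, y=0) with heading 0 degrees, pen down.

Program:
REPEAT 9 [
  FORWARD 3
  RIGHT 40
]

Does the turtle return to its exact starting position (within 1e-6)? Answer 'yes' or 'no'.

Answer: yes

Derivation:
Executing turtle program step by step:
Start: pos=(0,0), heading=0, pen down
REPEAT 9 [
  -- iteration 1/9 --
  FD 3: (0,0) -> (3,0) [heading=0, draw]
  RT 40: heading 0 -> 320
  -- iteration 2/9 --
  FD 3: (3,0) -> (5.298,-1.928) [heading=320, draw]
  RT 40: heading 320 -> 280
  -- iteration 3/9 --
  FD 3: (5.298,-1.928) -> (5.819,-4.883) [heading=280, draw]
  RT 40: heading 280 -> 240
  -- iteration 4/9 --
  FD 3: (5.819,-4.883) -> (4.319,-7.481) [heading=240, draw]
  RT 40: heading 240 -> 200
  -- iteration 5/9 --
  FD 3: (4.319,-7.481) -> (1.5,-8.507) [heading=200, draw]
  RT 40: heading 200 -> 160
  -- iteration 6/9 --
  FD 3: (1.5,-8.507) -> (-1.319,-7.481) [heading=160, draw]
  RT 40: heading 160 -> 120
  -- iteration 7/9 --
  FD 3: (-1.319,-7.481) -> (-2.819,-4.883) [heading=120, draw]
  RT 40: heading 120 -> 80
  -- iteration 8/9 --
  FD 3: (-2.819,-4.883) -> (-2.298,-1.928) [heading=80, draw]
  RT 40: heading 80 -> 40
  -- iteration 9/9 --
  FD 3: (-2.298,-1.928) -> (0,0) [heading=40, draw]
  RT 40: heading 40 -> 0
]
Final: pos=(0,0), heading=0, 9 segment(s) drawn

Start position: (0, 0)
Final position: (0, 0)
Distance = 0; < 1e-6 -> CLOSED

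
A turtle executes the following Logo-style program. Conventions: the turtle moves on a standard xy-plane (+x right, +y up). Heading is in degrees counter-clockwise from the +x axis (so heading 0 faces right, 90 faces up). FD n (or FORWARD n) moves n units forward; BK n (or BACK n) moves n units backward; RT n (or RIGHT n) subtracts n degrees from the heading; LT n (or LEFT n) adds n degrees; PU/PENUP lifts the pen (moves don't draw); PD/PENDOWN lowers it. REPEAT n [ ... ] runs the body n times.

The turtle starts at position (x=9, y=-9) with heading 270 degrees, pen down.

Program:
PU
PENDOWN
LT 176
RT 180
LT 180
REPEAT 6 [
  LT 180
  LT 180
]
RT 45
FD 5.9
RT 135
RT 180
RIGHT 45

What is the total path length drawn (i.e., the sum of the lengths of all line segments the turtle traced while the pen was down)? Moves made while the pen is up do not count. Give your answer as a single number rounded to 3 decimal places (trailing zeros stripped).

Answer: 5.9

Derivation:
Executing turtle program step by step:
Start: pos=(9,-9), heading=270, pen down
PU: pen up
PD: pen down
LT 176: heading 270 -> 86
RT 180: heading 86 -> 266
LT 180: heading 266 -> 86
REPEAT 6 [
  -- iteration 1/6 --
  LT 180: heading 86 -> 266
  LT 180: heading 266 -> 86
  -- iteration 2/6 --
  LT 180: heading 86 -> 266
  LT 180: heading 266 -> 86
  -- iteration 3/6 --
  LT 180: heading 86 -> 266
  LT 180: heading 266 -> 86
  -- iteration 4/6 --
  LT 180: heading 86 -> 266
  LT 180: heading 266 -> 86
  -- iteration 5/6 --
  LT 180: heading 86 -> 266
  LT 180: heading 266 -> 86
  -- iteration 6/6 --
  LT 180: heading 86 -> 266
  LT 180: heading 266 -> 86
]
RT 45: heading 86 -> 41
FD 5.9: (9,-9) -> (13.453,-5.129) [heading=41, draw]
RT 135: heading 41 -> 266
RT 180: heading 266 -> 86
RT 45: heading 86 -> 41
Final: pos=(13.453,-5.129), heading=41, 1 segment(s) drawn

Segment lengths:
  seg 1: (9,-9) -> (13.453,-5.129), length = 5.9
Total = 5.9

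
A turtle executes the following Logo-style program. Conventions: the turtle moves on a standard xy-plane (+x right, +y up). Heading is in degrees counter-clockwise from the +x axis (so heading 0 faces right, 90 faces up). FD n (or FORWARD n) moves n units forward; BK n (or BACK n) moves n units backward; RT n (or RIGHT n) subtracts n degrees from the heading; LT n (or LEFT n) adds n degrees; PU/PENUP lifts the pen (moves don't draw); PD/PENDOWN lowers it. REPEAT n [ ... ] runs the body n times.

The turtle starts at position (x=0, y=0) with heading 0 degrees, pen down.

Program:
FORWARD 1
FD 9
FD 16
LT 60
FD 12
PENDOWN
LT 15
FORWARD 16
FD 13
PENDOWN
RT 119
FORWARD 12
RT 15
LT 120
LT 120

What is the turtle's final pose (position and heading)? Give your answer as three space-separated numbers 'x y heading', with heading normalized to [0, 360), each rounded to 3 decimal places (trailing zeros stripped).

Answer: 48.138 30.068 181

Derivation:
Executing turtle program step by step:
Start: pos=(0,0), heading=0, pen down
FD 1: (0,0) -> (1,0) [heading=0, draw]
FD 9: (1,0) -> (10,0) [heading=0, draw]
FD 16: (10,0) -> (26,0) [heading=0, draw]
LT 60: heading 0 -> 60
FD 12: (26,0) -> (32,10.392) [heading=60, draw]
PD: pen down
LT 15: heading 60 -> 75
FD 16: (32,10.392) -> (36.141,25.847) [heading=75, draw]
FD 13: (36.141,25.847) -> (39.506,38.404) [heading=75, draw]
PD: pen down
RT 119: heading 75 -> 316
FD 12: (39.506,38.404) -> (48.138,30.068) [heading=316, draw]
RT 15: heading 316 -> 301
LT 120: heading 301 -> 61
LT 120: heading 61 -> 181
Final: pos=(48.138,30.068), heading=181, 7 segment(s) drawn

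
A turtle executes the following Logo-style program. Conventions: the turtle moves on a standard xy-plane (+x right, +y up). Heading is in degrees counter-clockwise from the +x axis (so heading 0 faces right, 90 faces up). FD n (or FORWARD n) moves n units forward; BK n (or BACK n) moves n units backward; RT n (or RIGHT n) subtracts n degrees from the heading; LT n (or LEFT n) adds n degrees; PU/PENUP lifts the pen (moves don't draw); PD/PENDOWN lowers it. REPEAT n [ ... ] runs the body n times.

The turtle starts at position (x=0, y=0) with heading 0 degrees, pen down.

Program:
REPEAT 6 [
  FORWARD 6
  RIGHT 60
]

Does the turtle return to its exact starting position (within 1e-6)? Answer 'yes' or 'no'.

Answer: yes

Derivation:
Executing turtle program step by step:
Start: pos=(0,0), heading=0, pen down
REPEAT 6 [
  -- iteration 1/6 --
  FD 6: (0,0) -> (6,0) [heading=0, draw]
  RT 60: heading 0 -> 300
  -- iteration 2/6 --
  FD 6: (6,0) -> (9,-5.196) [heading=300, draw]
  RT 60: heading 300 -> 240
  -- iteration 3/6 --
  FD 6: (9,-5.196) -> (6,-10.392) [heading=240, draw]
  RT 60: heading 240 -> 180
  -- iteration 4/6 --
  FD 6: (6,-10.392) -> (0,-10.392) [heading=180, draw]
  RT 60: heading 180 -> 120
  -- iteration 5/6 --
  FD 6: (0,-10.392) -> (-3,-5.196) [heading=120, draw]
  RT 60: heading 120 -> 60
  -- iteration 6/6 --
  FD 6: (-3,-5.196) -> (0,0) [heading=60, draw]
  RT 60: heading 60 -> 0
]
Final: pos=(0,0), heading=0, 6 segment(s) drawn

Start position: (0, 0)
Final position: (0, 0)
Distance = 0; < 1e-6 -> CLOSED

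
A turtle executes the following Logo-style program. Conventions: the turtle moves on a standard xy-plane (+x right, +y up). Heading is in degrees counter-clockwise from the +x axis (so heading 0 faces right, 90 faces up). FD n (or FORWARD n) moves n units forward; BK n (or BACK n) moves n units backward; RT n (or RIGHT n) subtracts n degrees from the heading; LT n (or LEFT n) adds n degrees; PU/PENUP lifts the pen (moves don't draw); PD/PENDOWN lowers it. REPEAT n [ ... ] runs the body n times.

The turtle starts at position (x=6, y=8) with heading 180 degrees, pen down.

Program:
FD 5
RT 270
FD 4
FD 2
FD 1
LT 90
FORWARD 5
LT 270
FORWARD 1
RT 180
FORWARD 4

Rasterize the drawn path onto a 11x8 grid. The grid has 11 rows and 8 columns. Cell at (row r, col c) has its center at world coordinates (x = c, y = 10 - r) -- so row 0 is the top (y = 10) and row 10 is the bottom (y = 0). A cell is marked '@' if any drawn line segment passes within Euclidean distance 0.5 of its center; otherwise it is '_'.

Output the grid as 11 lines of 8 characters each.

Segment 0: (6,8) -> (1,8)
Segment 1: (1,8) -> (1,4)
Segment 2: (1,4) -> (1,2)
Segment 3: (1,2) -> (1,1)
Segment 4: (1,1) -> (6,1)
Segment 5: (6,1) -> (6,0)
Segment 6: (6,0) -> (6,4)

Answer: ________
________
_@@@@@@_
_@______
_@______
_@______
_@____@_
_@____@_
_@____@_
_@@@@@@_
______@_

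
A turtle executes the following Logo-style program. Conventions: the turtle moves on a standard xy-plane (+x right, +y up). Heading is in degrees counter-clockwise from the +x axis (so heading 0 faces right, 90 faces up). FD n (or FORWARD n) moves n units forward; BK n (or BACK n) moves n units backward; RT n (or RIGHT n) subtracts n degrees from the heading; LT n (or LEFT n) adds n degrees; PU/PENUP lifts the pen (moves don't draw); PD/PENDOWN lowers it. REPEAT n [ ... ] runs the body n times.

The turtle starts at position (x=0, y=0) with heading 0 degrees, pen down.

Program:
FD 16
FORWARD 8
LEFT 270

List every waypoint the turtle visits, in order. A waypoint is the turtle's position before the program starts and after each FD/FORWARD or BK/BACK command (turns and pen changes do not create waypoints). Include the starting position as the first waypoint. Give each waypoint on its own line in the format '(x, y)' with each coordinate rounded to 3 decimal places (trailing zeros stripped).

Executing turtle program step by step:
Start: pos=(0,0), heading=0, pen down
FD 16: (0,0) -> (16,0) [heading=0, draw]
FD 8: (16,0) -> (24,0) [heading=0, draw]
LT 270: heading 0 -> 270
Final: pos=(24,0), heading=270, 2 segment(s) drawn
Waypoints (3 total):
(0, 0)
(16, 0)
(24, 0)

Answer: (0, 0)
(16, 0)
(24, 0)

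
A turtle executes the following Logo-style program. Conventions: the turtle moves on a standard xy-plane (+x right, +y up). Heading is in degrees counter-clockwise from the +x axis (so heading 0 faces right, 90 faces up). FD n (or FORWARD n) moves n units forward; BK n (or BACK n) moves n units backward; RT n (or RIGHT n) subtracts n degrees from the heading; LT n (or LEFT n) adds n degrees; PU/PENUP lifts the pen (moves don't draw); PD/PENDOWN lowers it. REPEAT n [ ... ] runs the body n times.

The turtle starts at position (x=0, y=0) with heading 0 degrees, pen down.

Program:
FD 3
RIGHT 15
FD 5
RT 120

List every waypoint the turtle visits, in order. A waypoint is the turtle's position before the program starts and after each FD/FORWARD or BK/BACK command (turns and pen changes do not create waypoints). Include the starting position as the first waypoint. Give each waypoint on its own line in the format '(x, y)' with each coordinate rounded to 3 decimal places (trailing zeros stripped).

Answer: (0, 0)
(3, 0)
(7.83, -1.294)

Derivation:
Executing turtle program step by step:
Start: pos=(0,0), heading=0, pen down
FD 3: (0,0) -> (3,0) [heading=0, draw]
RT 15: heading 0 -> 345
FD 5: (3,0) -> (7.83,-1.294) [heading=345, draw]
RT 120: heading 345 -> 225
Final: pos=(7.83,-1.294), heading=225, 2 segment(s) drawn
Waypoints (3 total):
(0, 0)
(3, 0)
(7.83, -1.294)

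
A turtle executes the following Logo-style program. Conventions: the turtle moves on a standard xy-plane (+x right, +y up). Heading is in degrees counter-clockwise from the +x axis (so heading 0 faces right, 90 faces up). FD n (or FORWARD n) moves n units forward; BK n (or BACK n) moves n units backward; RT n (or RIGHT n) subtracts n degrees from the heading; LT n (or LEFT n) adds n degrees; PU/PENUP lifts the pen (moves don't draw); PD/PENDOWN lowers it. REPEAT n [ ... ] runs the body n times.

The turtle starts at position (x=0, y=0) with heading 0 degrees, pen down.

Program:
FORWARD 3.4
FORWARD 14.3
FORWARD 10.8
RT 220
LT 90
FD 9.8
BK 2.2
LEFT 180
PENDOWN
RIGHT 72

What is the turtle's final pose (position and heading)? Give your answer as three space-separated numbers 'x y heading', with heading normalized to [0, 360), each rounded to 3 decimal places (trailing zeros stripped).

Executing turtle program step by step:
Start: pos=(0,0), heading=0, pen down
FD 3.4: (0,0) -> (3.4,0) [heading=0, draw]
FD 14.3: (3.4,0) -> (17.7,0) [heading=0, draw]
FD 10.8: (17.7,0) -> (28.5,0) [heading=0, draw]
RT 220: heading 0 -> 140
LT 90: heading 140 -> 230
FD 9.8: (28.5,0) -> (22.201,-7.507) [heading=230, draw]
BK 2.2: (22.201,-7.507) -> (23.615,-5.822) [heading=230, draw]
LT 180: heading 230 -> 50
PD: pen down
RT 72: heading 50 -> 338
Final: pos=(23.615,-5.822), heading=338, 5 segment(s) drawn

Answer: 23.615 -5.822 338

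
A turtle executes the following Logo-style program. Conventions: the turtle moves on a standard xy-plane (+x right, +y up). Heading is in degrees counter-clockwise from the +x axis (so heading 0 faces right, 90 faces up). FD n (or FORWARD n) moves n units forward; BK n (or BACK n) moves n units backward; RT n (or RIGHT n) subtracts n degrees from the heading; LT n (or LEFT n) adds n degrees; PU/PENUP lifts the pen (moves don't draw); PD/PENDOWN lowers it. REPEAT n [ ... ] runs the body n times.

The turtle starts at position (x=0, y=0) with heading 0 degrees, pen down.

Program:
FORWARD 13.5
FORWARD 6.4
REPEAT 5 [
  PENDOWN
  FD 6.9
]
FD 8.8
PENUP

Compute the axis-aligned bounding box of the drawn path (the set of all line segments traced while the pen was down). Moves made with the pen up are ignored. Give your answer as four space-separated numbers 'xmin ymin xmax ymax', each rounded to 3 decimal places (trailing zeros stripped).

Executing turtle program step by step:
Start: pos=(0,0), heading=0, pen down
FD 13.5: (0,0) -> (13.5,0) [heading=0, draw]
FD 6.4: (13.5,0) -> (19.9,0) [heading=0, draw]
REPEAT 5 [
  -- iteration 1/5 --
  PD: pen down
  FD 6.9: (19.9,0) -> (26.8,0) [heading=0, draw]
  -- iteration 2/5 --
  PD: pen down
  FD 6.9: (26.8,0) -> (33.7,0) [heading=0, draw]
  -- iteration 3/5 --
  PD: pen down
  FD 6.9: (33.7,0) -> (40.6,0) [heading=0, draw]
  -- iteration 4/5 --
  PD: pen down
  FD 6.9: (40.6,0) -> (47.5,0) [heading=0, draw]
  -- iteration 5/5 --
  PD: pen down
  FD 6.9: (47.5,0) -> (54.4,0) [heading=0, draw]
]
FD 8.8: (54.4,0) -> (63.2,0) [heading=0, draw]
PU: pen up
Final: pos=(63.2,0), heading=0, 8 segment(s) drawn

Segment endpoints: x in {0, 13.5, 19.9, 26.8, 33.7, 40.6, 47.5, 54.4, 63.2}, y in {0}
xmin=0, ymin=0, xmax=63.2, ymax=0

Answer: 0 0 63.2 0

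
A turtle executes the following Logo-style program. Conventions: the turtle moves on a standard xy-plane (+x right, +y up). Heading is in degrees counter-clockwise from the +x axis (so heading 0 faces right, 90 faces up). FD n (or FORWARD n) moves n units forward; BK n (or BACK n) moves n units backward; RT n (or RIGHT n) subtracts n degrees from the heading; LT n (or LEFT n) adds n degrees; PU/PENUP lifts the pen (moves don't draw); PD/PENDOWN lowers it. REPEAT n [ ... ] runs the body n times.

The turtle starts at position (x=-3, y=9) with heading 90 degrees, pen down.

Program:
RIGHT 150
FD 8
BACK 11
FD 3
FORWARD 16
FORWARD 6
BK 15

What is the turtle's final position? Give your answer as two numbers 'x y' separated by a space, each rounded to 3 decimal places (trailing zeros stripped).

Answer: 0.5 2.938

Derivation:
Executing turtle program step by step:
Start: pos=(-3,9), heading=90, pen down
RT 150: heading 90 -> 300
FD 8: (-3,9) -> (1,2.072) [heading=300, draw]
BK 11: (1,2.072) -> (-4.5,11.598) [heading=300, draw]
FD 3: (-4.5,11.598) -> (-3,9) [heading=300, draw]
FD 16: (-3,9) -> (5,-4.856) [heading=300, draw]
FD 6: (5,-4.856) -> (8,-10.053) [heading=300, draw]
BK 15: (8,-10.053) -> (0.5,2.938) [heading=300, draw]
Final: pos=(0.5,2.938), heading=300, 6 segment(s) drawn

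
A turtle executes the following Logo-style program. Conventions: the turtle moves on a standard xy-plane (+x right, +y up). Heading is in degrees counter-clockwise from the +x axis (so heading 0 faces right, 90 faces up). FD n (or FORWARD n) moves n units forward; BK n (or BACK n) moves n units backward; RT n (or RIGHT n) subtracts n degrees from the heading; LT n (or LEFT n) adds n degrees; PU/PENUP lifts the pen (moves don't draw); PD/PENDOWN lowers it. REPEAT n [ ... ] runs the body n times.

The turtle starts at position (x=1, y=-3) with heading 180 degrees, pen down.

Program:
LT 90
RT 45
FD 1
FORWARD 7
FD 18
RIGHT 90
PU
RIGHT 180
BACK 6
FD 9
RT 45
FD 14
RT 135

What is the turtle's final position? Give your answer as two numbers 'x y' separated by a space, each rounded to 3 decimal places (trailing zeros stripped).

Executing turtle program step by step:
Start: pos=(1,-3), heading=180, pen down
LT 90: heading 180 -> 270
RT 45: heading 270 -> 225
FD 1: (1,-3) -> (0.293,-3.707) [heading=225, draw]
FD 7: (0.293,-3.707) -> (-4.657,-8.657) [heading=225, draw]
FD 18: (-4.657,-8.657) -> (-17.385,-21.385) [heading=225, draw]
RT 90: heading 225 -> 135
PU: pen up
RT 180: heading 135 -> 315
BK 6: (-17.385,-21.385) -> (-21.627,-17.142) [heading=315, move]
FD 9: (-21.627,-17.142) -> (-15.263,-23.506) [heading=315, move]
RT 45: heading 315 -> 270
FD 14: (-15.263,-23.506) -> (-15.263,-37.506) [heading=270, move]
RT 135: heading 270 -> 135
Final: pos=(-15.263,-37.506), heading=135, 3 segment(s) drawn

Answer: -15.263 -37.506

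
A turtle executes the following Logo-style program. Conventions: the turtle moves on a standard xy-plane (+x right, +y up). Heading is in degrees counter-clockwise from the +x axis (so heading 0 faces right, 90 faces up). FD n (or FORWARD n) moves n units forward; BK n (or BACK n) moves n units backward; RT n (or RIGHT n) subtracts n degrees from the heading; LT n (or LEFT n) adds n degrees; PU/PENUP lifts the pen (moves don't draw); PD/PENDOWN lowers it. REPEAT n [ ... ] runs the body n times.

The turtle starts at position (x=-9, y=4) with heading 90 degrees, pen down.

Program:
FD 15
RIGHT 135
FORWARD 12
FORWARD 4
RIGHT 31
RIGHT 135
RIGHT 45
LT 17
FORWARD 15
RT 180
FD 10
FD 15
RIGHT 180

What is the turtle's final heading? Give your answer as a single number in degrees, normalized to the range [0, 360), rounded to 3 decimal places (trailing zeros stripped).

Answer: 121

Derivation:
Executing turtle program step by step:
Start: pos=(-9,4), heading=90, pen down
FD 15: (-9,4) -> (-9,19) [heading=90, draw]
RT 135: heading 90 -> 315
FD 12: (-9,19) -> (-0.515,10.515) [heading=315, draw]
FD 4: (-0.515,10.515) -> (2.314,7.686) [heading=315, draw]
RT 31: heading 315 -> 284
RT 135: heading 284 -> 149
RT 45: heading 149 -> 104
LT 17: heading 104 -> 121
FD 15: (2.314,7.686) -> (-5.412,20.544) [heading=121, draw]
RT 180: heading 121 -> 301
FD 10: (-5.412,20.544) -> (-0.261,11.972) [heading=301, draw]
FD 15: (-0.261,11.972) -> (7.464,-0.885) [heading=301, draw]
RT 180: heading 301 -> 121
Final: pos=(7.464,-0.885), heading=121, 6 segment(s) drawn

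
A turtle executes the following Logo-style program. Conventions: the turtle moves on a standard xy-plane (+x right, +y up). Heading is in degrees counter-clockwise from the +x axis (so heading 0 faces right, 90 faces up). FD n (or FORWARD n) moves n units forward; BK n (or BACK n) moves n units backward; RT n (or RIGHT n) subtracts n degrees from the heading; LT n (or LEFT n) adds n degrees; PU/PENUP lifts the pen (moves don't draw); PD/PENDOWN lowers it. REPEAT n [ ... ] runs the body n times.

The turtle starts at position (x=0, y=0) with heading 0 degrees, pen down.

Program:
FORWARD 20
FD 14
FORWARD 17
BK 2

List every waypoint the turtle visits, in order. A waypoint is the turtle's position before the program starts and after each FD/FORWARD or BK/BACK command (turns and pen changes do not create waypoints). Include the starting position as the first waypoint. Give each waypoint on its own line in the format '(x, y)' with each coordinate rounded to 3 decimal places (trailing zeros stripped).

Answer: (0, 0)
(20, 0)
(34, 0)
(51, 0)
(49, 0)

Derivation:
Executing turtle program step by step:
Start: pos=(0,0), heading=0, pen down
FD 20: (0,0) -> (20,0) [heading=0, draw]
FD 14: (20,0) -> (34,0) [heading=0, draw]
FD 17: (34,0) -> (51,0) [heading=0, draw]
BK 2: (51,0) -> (49,0) [heading=0, draw]
Final: pos=(49,0), heading=0, 4 segment(s) drawn
Waypoints (5 total):
(0, 0)
(20, 0)
(34, 0)
(51, 0)
(49, 0)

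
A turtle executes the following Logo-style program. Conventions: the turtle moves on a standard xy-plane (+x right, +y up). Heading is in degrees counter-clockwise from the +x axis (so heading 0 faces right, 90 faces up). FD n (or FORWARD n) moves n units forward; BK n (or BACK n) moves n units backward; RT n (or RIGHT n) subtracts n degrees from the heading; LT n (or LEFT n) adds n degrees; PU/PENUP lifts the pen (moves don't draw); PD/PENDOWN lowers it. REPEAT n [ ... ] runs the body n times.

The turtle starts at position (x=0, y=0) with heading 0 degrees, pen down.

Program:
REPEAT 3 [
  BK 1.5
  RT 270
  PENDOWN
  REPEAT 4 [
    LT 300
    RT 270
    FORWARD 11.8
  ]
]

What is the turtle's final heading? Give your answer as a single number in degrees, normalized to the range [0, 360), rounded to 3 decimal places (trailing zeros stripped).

Answer: 270

Derivation:
Executing turtle program step by step:
Start: pos=(0,0), heading=0, pen down
REPEAT 3 [
  -- iteration 1/3 --
  BK 1.5: (0,0) -> (-1.5,0) [heading=0, draw]
  RT 270: heading 0 -> 90
  PD: pen down
  REPEAT 4 [
    -- iteration 1/4 --
    LT 300: heading 90 -> 30
    RT 270: heading 30 -> 120
    FD 11.8: (-1.5,0) -> (-7.4,10.219) [heading=120, draw]
    -- iteration 2/4 --
    LT 300: heading 120 -> 60
    RT 270: heading 60 -> 150
    FD 11.8: (-7.4,10.219) -> (-17.619,16.119) [heading=150, draw]
    -- iteration 3/4 --
    LT 300: heading 150 -> 90
    RT 270: heading 90 -> 180
    FD 11.8: (-17.619,16.119) -> (-29.419,16.119) [heading=180, draw]
    -- iteration 4/4 --
    LT 300: heading 180 -> 120
    RT 270: heading 120 -> 210
    FD 11.8: (-29.419,16.119) -> (-39.638,10.219) [heading=210, draw]
  ]
  -- iteration 2/3 --
  BK 1.5: (-39.638,10.219) -> (-38.339,10.969) [heading=210, draw]
  RT 270: heading 210 -> 300
  PD: pen down
  REPEAT 4 [
    -- iteration 1/4 --
    LT 300: heading 300 -> 240
    RT 270: heading 240 -> 330
    FD 11.8: (-38.339,10.969) -> (-28.12,5.069) [heading=330, draw]
    -- iteration 2/4 --
    LT 300: heading 330 -> 270
    RT 270: heading 270 -> 0
    FD 11.8: (-28.12,5.069) -> (-16.32,5.069) [heading=0, draw]
    -- iteration 3/4 --
    LT 300: heading 0 -> 300
    RT 270: heading 300 -> 30
    FD 11.8: (-16.32,5.069) -> (-6.101,10.969) [heading=30, draw]
    -- iteration 4/4 --
    LT 300: heading 30 -> 330
    RT 270: heading 330 -> 60
    FD 11.8: (-6.101,10.969) -> (-0.201,21.188) [heading=60, draw]
  ]
  -- iteration 3/3 --
  BK 1.5: (-0.201,21.188) -> (-0.951,19.889) [heading=60, draw]
  RT 270: heading 60 -> 150
  PD: pen down
  REPEAT 4 [
    -- iteration 1/4 --
    LT 300: heading 150 -> 90
    RT 270: heading 90 -> 180
    FD 11.8: (-0.951,19.889) -> (-12.751,19.889) [heading=180, draw]
    -- iteration 2/4 --
    LT 300: heading 180 -> 120
    RT 270: heading 120 -> 210
    FD 11.8: (-12.751,19.889) -> (-22.97,13.989) [heading=210, draw]
    -- iteration 3/4 --
    LT 300: heading 210 -> 150
    RT 270: heading 150 -> 240
    FD 11.8: (-22.97,13.989) -> (-28.87,3.77) [heading=240, draw]
    -- iteration 4/4 --
    LT 300: heading 240 -> 180
    RT 270: heading 180 -> 270
    FD 11.8: (-28.87,3.77) -> (-28.87,-8.03) [heading=270, draw]
  ]
]
Final: pos=(-28.87,-8.03), heading=270, 15 segment(s) drawn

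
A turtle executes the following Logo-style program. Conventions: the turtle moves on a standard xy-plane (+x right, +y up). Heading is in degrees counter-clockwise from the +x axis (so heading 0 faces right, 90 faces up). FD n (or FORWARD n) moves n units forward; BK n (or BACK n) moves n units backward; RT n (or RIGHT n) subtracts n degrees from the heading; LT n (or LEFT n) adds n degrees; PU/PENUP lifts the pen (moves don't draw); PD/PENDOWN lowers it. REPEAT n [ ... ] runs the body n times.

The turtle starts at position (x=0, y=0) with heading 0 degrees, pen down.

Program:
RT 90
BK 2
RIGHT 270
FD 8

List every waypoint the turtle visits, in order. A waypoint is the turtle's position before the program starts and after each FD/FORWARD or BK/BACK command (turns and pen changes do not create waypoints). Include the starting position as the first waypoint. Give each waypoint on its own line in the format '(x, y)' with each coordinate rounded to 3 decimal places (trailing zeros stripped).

Answer: (0, 0)
(0, 2)
(8, 2)

Derivation:
Executing turtle program step by step:
Start: pos=(0,0), heading=0, pen down
RT 90: heading 0 -> 270
BK 2: (0,0) -> (0,2) [heading=270, draw]
RT 270: heading 270 -> 0
FD 8: (0,2) -> (8,2) [heading=0, draw]
Final: pos=(8,2), heading=0, 2 segment(s) drawn
Waypoints (3 total):
(0, 0)
(0, 2)
(8, 2)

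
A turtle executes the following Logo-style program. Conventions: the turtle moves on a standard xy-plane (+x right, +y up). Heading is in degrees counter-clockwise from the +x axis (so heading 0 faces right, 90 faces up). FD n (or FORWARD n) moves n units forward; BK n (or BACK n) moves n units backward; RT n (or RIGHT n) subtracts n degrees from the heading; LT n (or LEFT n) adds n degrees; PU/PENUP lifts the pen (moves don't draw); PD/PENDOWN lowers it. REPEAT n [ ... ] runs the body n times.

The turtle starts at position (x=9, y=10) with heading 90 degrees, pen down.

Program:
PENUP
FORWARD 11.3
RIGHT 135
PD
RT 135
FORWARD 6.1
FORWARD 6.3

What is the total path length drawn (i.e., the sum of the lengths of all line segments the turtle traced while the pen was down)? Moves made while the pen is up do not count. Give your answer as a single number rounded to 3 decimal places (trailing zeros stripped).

Answer: 12.4

Derivation:
Executing turtle program step by step:
Start: pos=(9,10), heading=90, pen down
PU: pen up
FD 11.3: (9,10) -> (9,21.3) [heading=90, move]
RT 135: heading 90 -> 315
PD: pen down
RT 135: heading 315 -> 180
FD 6.1: (9,21.3) -> (2.9,21.3) [heading=180, draw]
FD 6.3: (2.9,21.3) -> (-3.4,21.3) [heading=180, draw]
Final: pos=(-3.4,21.3), heading=180, 2 segment(s) drawn

Segment lengths:
  seg 1: (9,21.3) -> (2.9,21.3), length = 6.1
  seg 2: (2.9,21.3) -> (-3.4,21.3), length = 6.3
Total = 12.4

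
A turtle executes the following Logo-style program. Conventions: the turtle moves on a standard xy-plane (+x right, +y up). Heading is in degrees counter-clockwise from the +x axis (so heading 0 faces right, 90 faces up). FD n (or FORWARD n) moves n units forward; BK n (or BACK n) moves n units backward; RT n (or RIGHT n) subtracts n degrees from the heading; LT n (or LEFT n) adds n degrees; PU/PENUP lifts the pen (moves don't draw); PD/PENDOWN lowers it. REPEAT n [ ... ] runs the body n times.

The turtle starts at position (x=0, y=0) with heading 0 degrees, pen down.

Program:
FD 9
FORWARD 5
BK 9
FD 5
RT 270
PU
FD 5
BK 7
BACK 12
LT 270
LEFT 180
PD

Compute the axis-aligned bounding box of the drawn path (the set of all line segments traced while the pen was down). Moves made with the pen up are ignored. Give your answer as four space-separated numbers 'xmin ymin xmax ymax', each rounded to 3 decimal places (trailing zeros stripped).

Executing turtle program step by step:
Start: pos=(0,0), heading=0, pen down
FD 9: (0,0) -> (9,0) [heading=0, draw]
FD 5: (9,0) -> (14,0) [heading=0, draw]
BK 9: (14,0) -> (5,0) [heading=0, draw]
FD 5: (5,0) -> (10,0) [heading=0, draw]
RT 270: heading 0 -> 90
PU: pen up
FD 5: (10,0) -> (10,5) [heading=90, move]
BK 7: (10,5) -> (10,-2) [heading=90, move]
BK 12: (10,-2) -> (10,-14) [heading=90, move]
LT 270: heading 90 -> 0
LT 180: heading 0 -> 180
PD: pen down
Final: pos=(10,-14), heading=180, 4 segment(s) drawn

Segment endpoints: x in {0, 5, 9, 10, 14}, y in {0}
xmin=0, ymin=0, xmax=14, ymax=0

Answer: 0 0 14 0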